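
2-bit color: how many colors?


Colors = 2^bits = 2^2
= 4 colors


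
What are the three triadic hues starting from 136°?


Triadic: equally spaced at 120° intervals
H1 = 136°
H2 = (136 + 120) mod 360 = 256°
H3 = (136 + 240) mod 360 = 16°
Triadic = 136°, 256°, 16°


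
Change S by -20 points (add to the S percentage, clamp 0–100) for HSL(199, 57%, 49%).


Original S = 57%
Adjustment = -20 percentage points
New S = 57 + (-20) = 37
Clamp to [0, 100] → 37
= HSL(199°, 37%, 49%)


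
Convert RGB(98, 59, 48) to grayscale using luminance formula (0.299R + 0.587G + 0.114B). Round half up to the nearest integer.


Gray = 0.299×R + 0.587×G + 0.114×B
Gray = 0.299×98 + 0.587×59 + 0.114×48
Gray = 29.302 + 34.633 + 5.472
Gray = 69.407 → round half up → 69
Gray = 69


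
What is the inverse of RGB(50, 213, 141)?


Invert: (255-R, 255-G, 255-B)
R: 255-50 = 205
G: 255-213 = 42
B: 255-141 = 114
= RGB(205, 42, 114)


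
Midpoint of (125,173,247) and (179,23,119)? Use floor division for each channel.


Midpoint: each channel = ⌊(C₁+C₂)/2⌋
R: ⌊(125+179)/2⌋ = 152
G: ⌊(173+23)/2⌋ = 98
B: ⌊(247+119)/2⌋ = 183
= RGB(152, 98, 183)


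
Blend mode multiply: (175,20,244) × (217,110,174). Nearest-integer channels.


Multiply: C = A×B/255, rounded to nearest integer
R: 175×217/255 = 37975/255 ≈ 148.922 → 149
G: 20×110/255 = 2200/255 ≈ 8.627 → 9
B: 244×174/255 = 42456/255 ≈ 166.494 → 166
= RGB(149, 9, 166)


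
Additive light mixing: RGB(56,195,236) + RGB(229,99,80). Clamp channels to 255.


Additive: each channel = min(255, C₁+C₂)
R: 56+229 = 285 → 255
G: 195+99 = 294 → 255
B: 236+80 = 316 → 255
= RGB(255, 255, 255)


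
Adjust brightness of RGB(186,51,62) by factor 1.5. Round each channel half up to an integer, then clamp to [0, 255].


Multiply each channel by 1.5, round half up, clamp to [0, 255]
R: 186×1.5 = 279 → clamp → 255
G: 51×1.5 = 76.5 → round → 77
B: 62×1.5 = 93
= RGB(255, 77, 93)


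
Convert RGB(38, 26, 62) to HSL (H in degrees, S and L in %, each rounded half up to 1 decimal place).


Normalize: R'=38/255≈0.1490, G'=26/255≈0.1020, B'=62/255≈0.2431
Max=62/255, Min=26/255, Δ=Max-Min=36/255
L = (Max+Min)/2 = (62+26)/510 = 88/510 = 0.17254… → L = 17.3%
L ≤ 0.5 → S = Δ/(Max+Min) = 36/(62+26) = 36/88 = 0.40909… → S = 40.9%
(the 1/255 factors cancel in S and H, so raw channel differences can be used)
Max is B' → H = 60 × ((R-G)/Δ + 4) = 60 × ((38-26)/36 + 4)
  12/36 + 4 = 0.3333… + 4 = 4.3333…
  H = 60 × 4.3333… = 260° → H = 260.0°
= HSL(260.0°, 40.9%, 17.3%)


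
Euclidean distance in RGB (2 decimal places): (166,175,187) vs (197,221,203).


d = √[(R₁-R₂)² + (G₁-G₂)² + (B₁-B₂)²]
d = √[(166-197)² + (175-221)² + (187-203)²]
d = √[961 + 2116 + 256]
d = √3333
d ≈ 57.73


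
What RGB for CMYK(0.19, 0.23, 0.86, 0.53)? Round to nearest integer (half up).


R = 255 × (1-C) × (1-K) = 255 × 0.81 × 0.47 = 97.0785 → 97
G = 255 × (1-M) × (1-K) = 255 × 0.77 × 0.47 = 92.2845 → 92
B = 255 × (1-Y) × (1-K) = 255 × 0.14 × 0.47 = 16.779 → 17
= RGB(97, 92, 17)


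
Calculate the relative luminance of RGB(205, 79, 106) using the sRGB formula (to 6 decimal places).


Linearize each channel (sRGB transfer function): c = v/255; c_lin = c/12.92 if c ≤ 0.04045, else ((c+0.055)/1.055)^2.4
  R: 205/255 ≈ 0.803922 > 0.04045 → ((0.803922+0.055)/1.055)^2.4 ≈ 0.610496
  G: 79/255 ≈ 0.309804 > 0.04045 → ((0.309804+0.055)/1.055)^2.4 ≈ 0.078187
  B: 106/255 ≈ 0.415686 > 0.04045 → ((0.415686+0.055)/1.055)^2.4 ≈ 0.144128
R_lin = 0.610496, G_lin = 0.078187, B_lin = 0.144128
L = 0.2126×R + 0.7152×G + 0.0722×B
L = 0.2126×0.610496 + 0.7152×0.078187 + 0.0722×0.144128
L ≈ 0.196117


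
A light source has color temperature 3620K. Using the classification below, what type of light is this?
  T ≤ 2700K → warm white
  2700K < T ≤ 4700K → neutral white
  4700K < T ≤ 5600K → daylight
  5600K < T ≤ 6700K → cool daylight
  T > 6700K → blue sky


Temperature: 3620K
2700K < 3620K ≤ 4700K → neutral white
Classification: neutral white


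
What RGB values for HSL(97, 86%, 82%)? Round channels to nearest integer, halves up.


H=97°, S=0.86, L=0.82
C = (1-|2L-1|)×S = (1-|0.64|)×0.86 = 0.3096
H' = H/60 = 97/60 ≈ 1.6167; X = C×(1-|H' mod 2 - 1|) = 0.11868
m = L - C/2 = 0.82 - 0.1548 = 0.6652
Sector ⌊H'⌋ = 1 → (R',G',B') = (0.11868, 0.3096, 0.0)
RGB = ((R'+m)×255, (G'+m)×255, (B'+m)×255) = (199.8894, 248.574, 169.626)
Round half up → RGB(200, 249, 170)


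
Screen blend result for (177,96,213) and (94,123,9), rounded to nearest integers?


Screen: C = 255 - (255-A)×(255-B)/255, rounded to nearest integer
R: 255 - (255-177)×(255-94)/255 = 255 - 12558/255 ≈ 255 - 49.247 = 205.753 → 206
G: 255 - (255-96)×(255-123)/255 = 255 - 20988/255 ≈ 255 - 82.306 = 172.694 → 173
B: 255 - (255-213)×(255-9)/255 = 255 - 10332/255 ≈ 255 - 40.518 = 214.482 → 214
= RGB(206, 173, 214)


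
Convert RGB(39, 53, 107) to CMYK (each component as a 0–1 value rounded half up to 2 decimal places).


R'=39/255≈0.1529, G'=53/255≈0.2078, B'=107/255≈0.4196
K = 1 - max(R',G',B') = 1 - 107/255 = 148/255 = 0.58039… → 0.58
(1-R'-K)/(1-K) simplifies to (max-R)/max with max = 107:
C = (107-39)/107 = 68/107 = 0.63551… → 0.64
M = (107-53)/107 = 54/107 = 0.50467… → 0.50
Y = (107-107)/107 = 0/107 = 0 → 0.00
= CMYK(0.64, 0.50, 0.00, 0.58)


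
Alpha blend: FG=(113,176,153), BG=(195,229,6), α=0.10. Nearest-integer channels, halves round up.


C = α×F + (1-α)×B, with 1-α = 0.90
R: 0.10×113 + 0.90×195 = 11.30 + 175.50 = 186.80 → 187
G: 0.10×176 + 0.90×229 = 17.60 + 206.10 = 223.70 → 224
B: 0.10×153 + 0.90×6 = 15.30 + 5.40 = 20.70 → 21
= RGB(187, 224, 21)


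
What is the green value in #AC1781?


Color: #AC1781
R = AC = 172
G = 17 = 23
B = 81 = 129
Green = 23


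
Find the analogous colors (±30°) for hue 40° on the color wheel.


Base hue: 40°
Left analog: (40 - 30) mod 360 = 10°
Right analog: (40 + 30) mod 360 = 70°
Analogous hues = 10° and 70°


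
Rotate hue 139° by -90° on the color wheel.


New hue = (H + rotation) mod 360
New hue = (139 -90) mod 360
= 49 mod 360
= 49°


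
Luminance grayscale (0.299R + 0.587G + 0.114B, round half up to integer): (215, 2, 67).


Gray = 0.299×R + 0.587×G + 0.114×B
Gray = 0.299×215 + 0.587×2 + 0.114×67
Gray = 64.285 + 1.174 + 7.638
Gray = 73.097 → round half up → 73
Gray = 73


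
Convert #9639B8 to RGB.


96 → 150 (R)
39 → 57 (G)
B8 → 184 (B)
= RGB(150, 57, 184)


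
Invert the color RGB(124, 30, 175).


Invert: (255-R, 255-G, 255-B)
R: 255-124 = 131
G: 255-30 = 225
B: 255-175 = 80
= RGB(131, 225, 80)


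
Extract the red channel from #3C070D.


Color: #3C070D
R = 3C = 60
G = 07 = 7
B = 0D = 13
Red = 60


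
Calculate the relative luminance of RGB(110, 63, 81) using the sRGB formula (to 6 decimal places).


Linearize each channel (sRGB transfer function): c = v/255; c_lin = c/12.92 if c ≤ 0.04045, else ((c+0.055)/1.055)^2.4
  R: 110/255 ≈ 0.431373 > 0.04045 → ((0.431373+0.055)/1.055)^2.4 ≈ 0.155926
  G: 63/255 ≈ 0.247059 > 0.04045 → ((0.247059+0.055)/1.055)^2.4 ≈ 0.049707
  B: 81/255 ≈ 0.317647 > 0.04045 → ((0.317647+0.055)/1.055)^2.4 ≈ 0.082283
R_lin = 0.155926, G_lin = 0.049707, B_lin = 0.082283
L = 0.2126×R + 0.7152×G + 0.0722×B
L = 0.2126×0.155926 + 0.7152×0.049707 + 0.0722×0.082283
L ≈ 0.074641


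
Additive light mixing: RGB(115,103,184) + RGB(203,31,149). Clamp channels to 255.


Additive: each channel = min(255, C₁+C₂)
R: 115+203 = 318 → 255
G: 103+31 = 134 → 134
B: 184+149 = 333 → 255
= RGB(255, 134, 255)


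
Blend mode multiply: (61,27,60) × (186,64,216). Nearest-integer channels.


Multiply: C = A×B/255, rounded to nearest integer
R: 61×186/255 = 11346/255 ≈ 44.494 → 44
G: 27×64/255 = 1728/255 ≈ 6.776 → 7
B: 60×216/255 = 12960/255 ≈ 50.824 → 51
= RGB(44, 7, 51)


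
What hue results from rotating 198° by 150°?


New hue = (H + rotation) mod 360
New hue = (198 + 150) mod 360
= 348 mod 360
= 348°


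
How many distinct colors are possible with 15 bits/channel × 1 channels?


Total bits = 15 bits/channel × 1 channels = 15 bits
Distinct colors = 2^15
= 32,768 colors


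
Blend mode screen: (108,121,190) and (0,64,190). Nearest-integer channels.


Screen: C = 255 - (255-A)×(255-B)/255, rounded to nearest integer
R: 255 - (255-108)×(255-0)/255 = 255 - 37485/255 ≈ 255 - 147.000 = 108.000 → 108
G: 255 - (255-121)×(255-64)/255 = 255 - 25594/255 ≈ 255 - 100.369 = 154.631 → 155
B: 255 - (255-190)×(255-190)/255 = 255 - 4225/255 ≈ 255 - 16.569 = 238.431 → 238
= RGB(108, 155, 238)


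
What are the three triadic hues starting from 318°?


Triadic: equally spaced at 120° intervals
H1 = 318°
H2 = (318 + 120) mod 360 = 78°
H3 = (318 + 240) mod 360 = 198°
Triadic = 318°, 78°, 198°


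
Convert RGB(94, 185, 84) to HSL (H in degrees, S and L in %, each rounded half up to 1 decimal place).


Normalize: R'=94/255≈0.3686, G'=185/255≈0.7255, B'=84/255≈0.3294
Max=185/255, Min=84/255, Δ=Max-Min=101/255
L = (Max+Min)/2 = (185+84)/510 = 269/510 = 0.52745… → L = 52.7%
L > 0.5 → S = Δ/(2-Max-Min) = 101/(510-185-84) = 101/241 = 0.41908… → S = 41.9%
(the 1/255 factors cancel in S and H, so raw channel differences can be used)
Max is G' → H = 60 × ((B-R)/Δ + 2) = 60 × ((84-94)/101 + 2)
  -10/101 + 2 = -0.0990… + 2 = 1.9009…
  H = 60 × 1.9009… = 114.059…° → H = 114.1°
= HSL(114.1°, 41.9%, 52.7%)


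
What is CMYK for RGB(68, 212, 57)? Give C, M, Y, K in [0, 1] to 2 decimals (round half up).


R'=68/255≈0.2667, G'=212/255≈0.8314, B'=57/255≈0.2235
K = 1 - max(R',G',B') = 1 - 212/255 = 43/255 = 0.16862… → 0.17
(1-R'-K)/(1-K) simplifies to (max-R)/max with max = 212:
C = (212-68)/212 = 144/212 = 0.67924… → 0.68
M = (212-212)/212 = 0/212 = 0 → 0.00
Y = (212-57)/212 = 155/212 = 0.73113… → 0.73
= CMYK(0.68, 0.00, 0.73, 0.17)


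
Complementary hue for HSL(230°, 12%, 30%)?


Complement = opposite side of color wheel = hue + 180°
H' = (230 + 180) mod 360 = 50°
S and L unchanged.
= HSL(50°, 12%, 30%)


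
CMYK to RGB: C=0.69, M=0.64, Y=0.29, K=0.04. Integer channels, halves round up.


R = 255 × (1-C) × (1-K) = 255 × 0.31 × 0.96 = 75.888 → 76
G = 255 × (1-M) × (1-K) = 255 × 0.36 × 0.96 = 88.128 → 88
B = 255 × (1-Y) × (1-K) = 255 × 0.71 × 0.96 = 173.808 → 174
= RGB(76, 88, 174)


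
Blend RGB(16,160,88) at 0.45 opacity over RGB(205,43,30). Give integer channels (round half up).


C = α×F + (1-α)×B, with 1-α = 0.55
R: 0.45×16 + 0.55×205 = 7.20 + 112.75 = 119.95 → 120
G: 0.45×160 + 0.55×43 = 72.00 + 23.65 = 95.65 → 96
B: 0.45×88 + 0.55×30 = 39.60 + 16.50 = 56.10 → 56
= RGB(120, 96, 56)


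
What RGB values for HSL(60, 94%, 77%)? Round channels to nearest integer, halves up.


H=60°, S=0.94, L=0.77
C = (1-|2L-1|)×S = (1-|0.54|)×0.94 = 0.4324
H' = H/60 = 60/60 ≈ 1.0000; X = C×(1-|H' mod 2 - 1|) = 0.4324
m = L - C/2 = 0.77 - 0.2162 = 0.5538
Sector ⌊H'⌋ = 1 → (R',G',B') = (0.4324, 0.4324, 0.0)
RGB = ((R'+m)×255, (G'+m)×255, (B'+m)×255) = (251.481, 251.481, 141.219)
Round half up → RGB(251, 251, 141)


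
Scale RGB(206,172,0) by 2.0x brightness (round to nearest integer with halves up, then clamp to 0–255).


Multiply each channel by 2.0, round half up, clamp to [0, 255]
R: 206×2.0 = 412 → clamp → 255
G: 172×2.0 = 344 → clamp → 255
B: 0×2.0 = 0
= RGB(255, 255, 0)


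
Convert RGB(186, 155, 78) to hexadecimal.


R = 186 → BA (hex)
G = 155 → 9B (hex)
B = 78 → 4E (hex)
Hex = #BA9B4E


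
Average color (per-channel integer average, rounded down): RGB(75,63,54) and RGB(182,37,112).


Midpoint: each channel = ⌊(C₁+C₂)/2⌋
R: ⌊(75+182)/2⌋ = 128
G: ⌊(63+37)/2⌋ = 50
B: ⌊(54+112)/2⌋ = 83
= RGB(128, 50, 83)


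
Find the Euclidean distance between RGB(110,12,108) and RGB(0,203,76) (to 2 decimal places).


d = √[(R₁-R₂)² + (G₁-G₂)² + (B₁-B₂)²]
d = √[(110-0)² + (12-203)² + (108-76)²]
d = √[12100 + 36481 + 1024]
d = √49605
d ≈ 222.72


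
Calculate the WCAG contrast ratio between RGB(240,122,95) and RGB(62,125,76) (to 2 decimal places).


Linearize each sRGB channel c=v/255: c/12.92 if c ≤ 0.04045 else ((c+0.055)/1.055)^2.4
L = 0.2126×R_lin + 0.7152×G_lin + 0.0722×B_lin
Color 1 (240,122,95):
  R=240: 240/255≈0.9412 > 0.04045 → ((0.9412+0.055)/1.055)^2.4 ≈ 0.87137
  G=122: 122/255≈0.4784 > 0.04045 → ((0.4784+0.055)/1.055)^2.4 ≈ 0.19462
  B=95: 95/255≈0.3725 > 0.04045 → ((0.3725+0.055)/1.055)^2.4 ≈ 0.11444
  L1 = 0.2126×0.87137 + 0.7152×0.19462 + 0.0722×0.11444 ≈ 0.33271
Color 2 (62,125,76):
  R=62: 62/255≈0.2431 > 0.04045 → ((0.2431+0.055)/1.055)^2.4 ≈ 0.04817
  G=125: 125/255≈0.4902 > 0.04045 → ((0.4902+0.055)/1.055)^2.4 ≈ 0.20508
  B=76: 76/255≈0.2980 > 0.04045 → ((0.2980+0.055)/1.055)^2.4 ≈ 0.07227
  L2 = 0.2126×0.04817 + 0.7152×0.20508 + 0.0722×0.07227 ≈ 0.16213
Lighter = 0.33271, Darker = 0.16213
Ratio = (L_lighter + 0.05) / (L_darker + 0.05)
Ratio = (0.33271 + 0.05) / (0.16213 + 0.05) = 0.38271 / 0.21213 ≈ 1.8041
Ratio ≈ 1.80:1


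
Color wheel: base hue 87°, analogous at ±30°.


Base hue: 87°
Left analog: (87 - 30) mod 360 = 57°
Right analog: (87 + 30) mod 360 = 117°
Analogous hues = 57° and 117°


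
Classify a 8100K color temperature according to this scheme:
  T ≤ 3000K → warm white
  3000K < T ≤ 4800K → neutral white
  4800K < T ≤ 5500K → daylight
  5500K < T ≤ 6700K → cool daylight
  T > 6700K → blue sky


Temperature: 8100K
8100K > 6700K → blue sky
Classification: blue sky


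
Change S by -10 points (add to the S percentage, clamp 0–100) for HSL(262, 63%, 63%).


Original S = 63%
Adjustment = -10 percentage points
New S = 63 + (-10) = 53
Clamp to [0, 100] → 53
= HSL(262°, 53%, 63%)


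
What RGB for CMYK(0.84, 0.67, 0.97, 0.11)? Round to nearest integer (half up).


R = 255 × (1-C) × (1-K) = 255 × 0.16 × 0.89 = 36.312 → 36
G = 255 × (1-M) × (1-K) = 255 × 0.33 × 0.89 = 74.8935 → 75
B = 255 × (1-Y) × (1-K) = 255 × 0.03 × 0.89 = 6.8085 → 7
= RGB(36, 75, 7)


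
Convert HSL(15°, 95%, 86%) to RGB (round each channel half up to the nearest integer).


H=15°, S=0.95, L=0.86
C = (1-|2L-1|)×S = (1-|0.72|)×0.95 = 0.266
H' = H/60 = 15/60 ≈ 0.2500; X = C×(1-|H' mod 2 - 1|) = 0.0665
m = L - C/2 = 0.86 - 0.133 = 0.727
Sector ⌊H'⌋ = 0 → (R',G',B') = (0.266, 0.0665, 0.0)
RGB = ((R'+m)×255, (G'+m)×255, (B'+m)×255) = (253.215, 202.3425, 185.385)
Round half up → RGB(253, 202, 185)


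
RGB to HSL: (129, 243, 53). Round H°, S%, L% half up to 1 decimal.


Normalize: R'=129/255≈0.5059, G'=243/255≈0.9529, B'=53/255≈0.2078
Max=243/255, Min=53/255, Δ=Max-Min=190/255
L = (Max+Min)/2 = (243+53)/510 = 296/510 = 0.58039… → L = 58.0%
L > 0.5 → S = Δ/(2-Max-Min) = 190/(510-243-53) = 190/214 = 0.88785… → S = 88.8%
(the 1/255 factors cancel in S and H, so raw channel differences can be used)
Max is G' → H = 60 × ((B-R)/Δ + 2) = 60 × ((53-129)/190 + 2)
  -76/190 + 2 = -0.4 + 2 = 1.6
  H = 60 × 1.6 = 96° → H = 96.0°
= HSL(96.0°, 88.8%, 58.0%)


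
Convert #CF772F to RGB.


CF → 207 (R)
77 → 119 (G)
2F → 47 (B)
= RGB(207, 119, 47)


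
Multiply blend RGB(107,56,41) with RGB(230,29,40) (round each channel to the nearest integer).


Multiply: C = A×B/255, rounded to nearest integer
R: 107×230/255 = 24610/255 ≈ 96.510 → 97
G: 56×29/255 = 1624/255 ≈ 6.369 → 6
B: 41×40/255 = 1640/255 ≈ 6.431 → 6
= RGB(97, 6, 6)


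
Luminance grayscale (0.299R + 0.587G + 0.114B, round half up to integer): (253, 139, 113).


Gray = 0.299×R + 0.587×G + 0.114×B
Gray = 0.299×253 + 0.587×139 + 0.114×113
Gray = 75.647 + 81.593 + 12.882
Gray = 170.122 → round half up → 170
Gray = 170


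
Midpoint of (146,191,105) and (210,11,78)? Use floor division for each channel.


Midpoint: each channel = ⌊(C₁+C₂)/2⌋
R: ⌊(146+210)/2⌋ = 178
G: ⌊(191+11)/2⌋ = 101
B: ⌊(105+78)/2⌋ = 91
= RGB(178, 101, 91)


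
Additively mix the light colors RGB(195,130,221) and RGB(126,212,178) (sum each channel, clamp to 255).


Additive: each channel = min(255, C₁+C₂)
R: 195+126 = 321 → 255
G: 130+212 = 342 → 255
B: 221+178 = 399 → 255
= RGB(255, 255, 255)


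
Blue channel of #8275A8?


Color: #8275A8
R = 82 = 130
G = 75 = 117
B = A8 = 168
Blue = 168


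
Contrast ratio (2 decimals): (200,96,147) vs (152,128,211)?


Linearize each sRGB channel c=v/255: c/12.92 if c ≤ 0.04045 else ((c+0.055)/1.055)^2.4
L = 0.2126×R_lin + 0.7152×G_lin + 0.0722×B_lin
Color 1 (200,96,147):
  R=200: 200/255≈0.7843 > 0.04045 → ((0.7843+0.055)/1.055)^2.4 ≈ 0.57758
  G=96: 96/255≈0.3765 > 0.04045 → ((0.3765+0.055)/1.055)^2.4 ≈ 0.11697
  B=147: 147/255≈0.5765 > 0.04045 → ((0.5765+0.055)/1.055)^2.4 ≈ 0.29177
  L1 = 0.2126×0.57758 + 0.7152×0.11697 + 0.0722×0.29177 ≈ 0.22752
Color 2 (152,128,211):
  R=152: 152/255≈0.5961 > 0.04045 → ((0.5961+0.055)/1.055)^2.4 ≈ 0.31399
  G=128: 128/255≈0.5020 > 0.04045 → ((0.5020+0.055)/1.055)^2.4 ≈ 0.21586
  B=211: 211/255≈0.8275 > 0.04045 → ((0.8275+0.055)/1.055)^2.4 ≈ 0.65141
  L2 = 0.2126×0.31399 + 0.7152×0.21586 + 0.0722×0.65141 ≈ 0.26817
Lighter = 0.26817, Darker = 0.22752
Ratio = (L_lighter + 0.05) / (L_darker + 0.05)
Ratio = (0.26817 + 0.05) / (0.22752 + 0.05) = 0.31817 / 0.27752 ≈ 1.1465
Ratio ≈ 1.15:1


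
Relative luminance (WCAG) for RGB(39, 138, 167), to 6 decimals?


Linearize each channel (sRGB transfer function): c = v/255; c_lin = c/12.92 if c ≤ 0.04045, else ((c+0.055)/1.055)^2.4
  R: 39/255 ≈ 0.152941 > 0.04045 → ((0.152941+0.055)/1.055)^2.4 ≈ 0.020289
  G: 138/255 ≈ 0.541176 > 0.04045 → ((0.541176+0.055)/1.055)^2.4 ≈ 0.254152
  B: 167/255 ≈ 0.654902 > 0.04045 → ((0.654902+0.055)/1.055)^2.4 ≈ 0.386429
R_lin = 0.020289, G_lin = 0.254152, B_lin = 0.386429
L = 0.2126×R + 0.7152×G + 0.0722×B
L = 0.2126×0.020289 + 0.7152×0.254152 + 0.0722×0.386429
L ≈ 0.213983


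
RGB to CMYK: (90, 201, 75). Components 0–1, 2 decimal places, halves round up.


R'=90/255≈0.3529, G'=201/255≈0.7882, B'=75/255≈0.2941
K = 1 - max(R',G',B') = 1 - 201/255 = 54/255 = 0.21176… → 0.21
(1-R'-K)/(1-K) simplifies to (max-R)/max with max = 201:
C = (201-90)/201 = 111/201 = 0.55223… → 0.55
M = (201-201)/201 = 0/201 = 0 → 0.00
Y = (201-75)/201 = 126/201 = 0.62686… → 0.63
= CMYK(0.55, 0.00, 0.63, 0.21)


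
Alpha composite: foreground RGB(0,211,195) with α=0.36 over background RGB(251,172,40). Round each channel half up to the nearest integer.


C = α×F + (1-α)×B, with 1-α = 0.64
R: 0.36×0 + 0.64×251 = 0.00 + 160.64 = 160.64 → 161
G: 0.36×211 + 0.64×172 = 75.96 + 110.08 = 186.04 → 186
B: 0.36×195 + 0.64×40 = 70.20 + 25.60 = 95.80 → 96
= RGB(161, 186, 96)


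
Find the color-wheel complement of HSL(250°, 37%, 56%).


Complement = opposite side of color wheel = hue + 180°
H' = (250 + 180) mod 360 = 70°
S and L unchanged.
= HSL(70°, 37%, 56%)


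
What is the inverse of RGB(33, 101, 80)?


Invert: (255-R, 255-G, 255-B)
R: 255-33 = 222
G: 255-101 = 154
B: 255-80 = 175
= RGB(222, 154, 175)


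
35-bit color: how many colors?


Colors = 2^bits = 2^35
= 34,359,738,368 colors


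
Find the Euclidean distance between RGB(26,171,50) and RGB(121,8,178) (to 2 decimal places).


d = √[(R₁-R₂)² + (G₁-G₂)² + (B₁-B₂)²]
d = √[(26-121)² + (171-8)² + (50-178)²]
d = √[9025 + 26569 + 16384]
d = √51978
d ≈ 227.99


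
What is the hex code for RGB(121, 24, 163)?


R = 121 → 79 (hex)
G = 24 → 18 (hex)
B = 163 → A3 (hex)
Hex = #7918A3


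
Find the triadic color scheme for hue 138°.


Triadic: equally spaced at 120° intervals
H1 = 138°
H2 = (138 + 120) mod 360 = 258°
H3 = (138 + 240) mod 360 = 18°
Triadic = 138°, 258°, 18°


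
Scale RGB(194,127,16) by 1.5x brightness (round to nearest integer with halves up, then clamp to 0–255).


Multiply each channel by 1.5, round half up, clamp to [0, 255]
R: 194×1.5 = 291 → clamp → 255
G: 127×1.5 = 190.5 → round → 191
B: 16×1.5 = 24
= RGB(255, 191, 24)


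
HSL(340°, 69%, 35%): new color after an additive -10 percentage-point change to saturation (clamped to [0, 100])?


Original S = 69%
Adjustment = -10 percentage points
New S = 69 + (-10) = 59
Clamp to [0, 100] → 59
= HSL(340°, 59%, 35%)


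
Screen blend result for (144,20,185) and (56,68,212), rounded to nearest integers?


Screen: C = 255 - (255-A)×(255-B)/255, rounded to nearest integer
R: 255 - (255-144)×(255-56)/255 = 255 - 22089/255 ≈ 255 - 86.624 = 168.376 → 168
G: 255 - (255-20)×(255-68)/255 = 255 - 43945/255 ≈ 255 - 172.333 = 82.667 → 83
B: 255 - (255-185)×(255-212)/255 = 255 - 3010/255 ≈ 255 - 11.804 = 243.196 → 243
= RGB(168, 83, 243)


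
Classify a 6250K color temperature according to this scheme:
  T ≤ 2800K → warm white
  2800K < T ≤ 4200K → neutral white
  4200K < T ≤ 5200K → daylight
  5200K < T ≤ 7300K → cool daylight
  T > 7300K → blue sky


Temperature: 6250K
5200K < 6250K ≤ 7300K → cool daylight
Classification: cool daylight


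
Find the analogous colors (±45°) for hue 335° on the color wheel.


Base hue: 335°
Left analog: (335 - 45) mod 360 = 290°
Right analog: (335 + 45) mod 360 = 20°
Analogous hues = 290° and 20°


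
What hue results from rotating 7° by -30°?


New hue = (H + rotation) mod 360
New hue = (7 -30) mod 360
= -23 mod 360
= 337°


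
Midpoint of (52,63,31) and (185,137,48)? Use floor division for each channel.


Midpoint: each channel = ⌊(C₁+C₂)/2⌋
R: ⌊(52+185)/2⌋ = 118
G: ⌊(63+137)/2⌋ = 100
B: ⌊(31+48)/2⌋ = 39
= RGB(118, 100, 39)


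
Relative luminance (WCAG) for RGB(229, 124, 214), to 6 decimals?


Linearize each channel (sRGB transfer function): c = v/255; c_lin = c/12.92 if c ≤ 0.04045, else ((c+0.055)/1.055)^2.4
  R: 229/255 ≈ 0.898039 > 0.04045 → ((0.898039+0.055)/1.055)^2.4 ≈ 0.783538
  G: 124/255 ≈ 0.486275 > 0.04045 → ((0.486275+0.055)/1.055)^2.4 ≈ 0.201556
  B: 214/255 ≈ 0.839216 > 0.04045 → ((0.839216+0.055)/1.055)^2.4 ≈ 0.672443
R_lin = 0.783538, G_lin = 0.201556, B_lin = 0.672443
L = 0.2126×R + 0.7152×G + 0.0722×B
L = 0.2126×0.783538 + 0.7152×0.201556 + 0.0722×0.672443
L ≈ 0.359284


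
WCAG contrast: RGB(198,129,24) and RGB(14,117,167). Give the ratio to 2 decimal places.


Linearize each sRGB channel c=v/255: c/12.92 if c ≤ 0.04045 else ((c+0.055)/1.055)^2.4
L = 0.2126×R_lin + 0.7152×G_lin + 0.0722×B_lin
Color 1 (198,129,24):
  R=198: 198/255≈0.7765 > 0.04045 → ((0.7765+0.055)/1.055)^2.4 ≈ 0.56471
  G=129: 129/255≈0.5059 > 0.04045 → ((0.5059+0.055)/1.055)^2.4 ≈ 0.21953
  B=24: 24/255≈0.0941 > 0.04045 → ((0.0941+0.055)/1.055)^2.4 ≈ 0.00913
  L1 = 0.2126×0.56471 + 0.7152×0.21953 + 0.0722×0.00913 ≈ 0.27772
Color 2 (14,117,167):
  R=14: 14/255≈0.0549 > 0.04045 → ((0.0549+0.055)/1.055)^2.4 ≈ 0.00439
  G=117: 117/255≈0.4588 > 0.04045 → ((0.4588+0.055)/1.055)^2.4 ≈ 0.17789
  B=167: 167/255≈0.6549 > 0.04045 → ((0.6549+0.055)/1.055)^2.4 ≈ 0.38643
  L2 = 0.2126×0.00439 + 0.7152×0.17789 + 0.0722×0.38643 ≈ 0.15606
Lighter = 0.27772, Darker = 0.15606
Ratio = (L_lighter + 0.05) / (L_darker + 0.05)
Ratio = (0.27772 + 0.05) / (0.15606 + 0.05) = 0.32772 / 0.20606 ≈ 1.5904
Ratio ≈ 1.59:1


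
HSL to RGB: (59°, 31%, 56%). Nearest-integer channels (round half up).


H=59°, S=0.31, L=0.56
C = (1-|2L-1|)×S = (1-|0.12|)×0.31 = 0.2728
H' = H/60 = 59/60 ≈ 0.9833; X = C×(1-|H' mod 2 - 1|) ≈ 0.2683
m = L - C/2 = 0.56 - 0.1364 = 0.4236
Sector ⌊H'⌋ = 0 → (R',G',B') = (0.2728, ≈0.2683, 0.0)
RGB = ((R'+m)×255, (G'+m)×255, (B'+m)×255) = (177.582, 176.4226, 108.018)
Round half up → RGB(178, 176, 108)


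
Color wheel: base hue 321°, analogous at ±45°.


Base hue: 321°
Left analog: (321 - 45) mod 360 = 276°
Right analog: (321 + 45) mod 360 = 6°
Analogous hues = 276° and 6°


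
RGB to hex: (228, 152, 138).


R = 228 → E4 (hex)
G = 152 → 98 (hex)
B = 138 → 8A (hex)
Hex = #E4988A


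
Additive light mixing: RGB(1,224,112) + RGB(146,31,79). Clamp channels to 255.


Additive: each channel = min(255, C₁+C₂)
R: 1+146 = 147 → 147
G: 224+31 = 255 → 255
B: 112+79 = 191 → 191
= RGB(147, 255, 191)


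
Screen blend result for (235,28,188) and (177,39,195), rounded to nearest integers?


Screen: C = 255 - (255-A)×(255-B)/255, rounded to nearest integer
R: 255 - (255-235)×(255-177)/255 = 255 - 1560/255 ≈ 255 - 6.118 = 248.882 → 249
G: 255 - (255-28)×(255-39)/255 = 255 - 49032/255 ≈ 255 - 192.282 = 62.718 → 63
B: 255 - (255-188)×(255-195)/255 = 255 - 4020/255 ≈ 255 - 15.765 = 239.235 → 239
= RGB(249, 63, 239)


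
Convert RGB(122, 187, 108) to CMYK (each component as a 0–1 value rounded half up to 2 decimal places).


R'=122/255≈0.4784, G'=187/255≈0.7333, B'=108/255≈0.4235
K = 1 - max(R',G',B') = 1 - 187/255 = 68/255 = 0.26666… → 0.27
(1-R'-K)/(1-K) simplifies to (max-R)/max with max = 187:
C = (187-122)/187 = 65/187 = 0.34759… → 0.35
M = (187-187)/187 = 0/187 = 0 → 0.00
Y = (187-108)/187 = 79/187 = 0.42245… → 0.42
= CMYK(0.35, 0.00, 0.42, 0.27)


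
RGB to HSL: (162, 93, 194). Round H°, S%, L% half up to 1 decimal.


Normalize: R'=162/255≈0.6353, G'=93/255≈0.3647, B'=194/255≈0.7608
Max=194/255, Min=93/255, Δ=Max-Min=101/255
L = (Max+Min)/2 = (194+93)/510 = 287/510 = 0.56274… → L = 56.3%
L > 0.5 → S = Δ/(2-Max-Min) = 101/(510-194-93) = 101/223 = 0.45291… → S = 45.3%
(the 1/255 factors cancel in S and H, so raw channel differences can be used)
Max is B' → H = 60 × ((R-G)/Δ + 4) = 60 × ((162-93)/101 + 4)
  69/101 + 4 = 0.6831… + 4 = 4.6831…
  H = 60 × 4.6831… = 280.990…° → H = 281.0°
= HSL(281.0°, 45.3%, 56.3%)


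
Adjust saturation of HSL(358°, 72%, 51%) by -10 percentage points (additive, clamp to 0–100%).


Original S = 72%
Adjustment = -10 percentage points
New S = 72 + (-10) = 62
Clamp to [0, 100] → 62
= HSL(358°, 62%, 51%)


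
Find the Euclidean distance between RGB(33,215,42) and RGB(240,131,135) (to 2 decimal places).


d = √[(R₁-R₂)² + (G₁-G₂)² + (B₁-B₂)²]
d = √[(33-240)² + (215-131)² + (42-135)²]
d = √[42849 + 7056 + 8649]
d = √58554
d ≈ 241.98


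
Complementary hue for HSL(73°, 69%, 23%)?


Complement = opposite side of color wheel = hue + 180°
H' = (73 + 180) mod 360 = 253°
S and L unchanged.
= HSL(253°, 69%, 23%)


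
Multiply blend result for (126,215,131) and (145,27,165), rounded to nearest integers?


Multiply: C = A×B/255, rounded to nearest integer
R: 126×145/255 = 18270/255 ≈ 71.647 → 72
G: 215×27/255 = 5805/255 ≈ 22.765 → 23
B: 131×165/255 = 21615/255 ≈ 84.765 → 85
= RGB(72, 23, 85)


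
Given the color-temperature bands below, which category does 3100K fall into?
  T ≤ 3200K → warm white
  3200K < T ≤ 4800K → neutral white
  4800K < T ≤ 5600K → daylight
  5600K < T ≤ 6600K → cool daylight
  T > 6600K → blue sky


Temperature: 3100K
3100K ≤ 3200K → warm white
Classification: warm white


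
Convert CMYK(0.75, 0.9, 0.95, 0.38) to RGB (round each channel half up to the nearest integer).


R = 255 × (1-C) × (1-K) = 255 × 0.25 × 0.62 = 39.525 → 40
G = 255 × (1-M) × (1-K) = 255 × 0.10 × 0.62 = 15.81 → 16
B = 255 × (1-Y) × (1-K) = 255 × 0.05 × 0.62 = 7.905 → 8
= RGB(40, 16, 8)


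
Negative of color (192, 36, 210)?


Invert: (255-R, 255-G, 255-B)
R: 255-192 = 63
G: 255-36 = 219
B: 255-210 = 45
= RGB(63, 219, 45)


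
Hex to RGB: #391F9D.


39 → 57 (R)
1F → 31 (G)
9D → 157 (B)
= RGB(57, 31, 157)


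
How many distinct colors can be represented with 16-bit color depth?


Colors = 2^bits = 2^16
= 65,536 colors


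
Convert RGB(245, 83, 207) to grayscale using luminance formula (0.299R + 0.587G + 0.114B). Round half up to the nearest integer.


Gray = 0.299×R + 0.587×G + 0.114×B
Gray = 0.299×245 + 0.587×83 + 0.114×207
Gray = 73.255 + 48.721 + 23.598
Gray = 145.574 → round half up → 146
Gray = 146


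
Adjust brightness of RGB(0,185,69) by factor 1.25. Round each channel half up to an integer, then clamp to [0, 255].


Multiply each channel by 1.25, round half up, clamp to [0, 255]
R: 0×1.25 = 0
G: 185×1.25 = 231.25 → round → 231
B: 69×1.25 = 86.25 → round → 86
= RGB(0, 231, 86)


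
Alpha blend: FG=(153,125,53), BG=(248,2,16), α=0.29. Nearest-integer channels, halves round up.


C = α×F + (1-α)×B, with 1-α = 0.71
R: 0.29×153 + 0.71×248 = 44.37 + 176.08 = 220.45 → 220
G: 0.29×125 + 0.71×2 = 36.25 + 1.42 = 37.67 → 38
B: 0.29×53 + 0.71×16 = 15.37 + 11.36 = 26.73 → 27
= RGB(220, 38, 27)


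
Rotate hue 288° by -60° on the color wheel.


New hue = (H + rotation) mod 360
New hue = (288 -60) mod 360
= 228 mod 360
= 228°


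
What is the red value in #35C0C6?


Color: #35C0C6
R = 35 = 53
G = C0 = 192
B = C6 = 198
Red = 53


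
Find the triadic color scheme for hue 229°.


Triadic: equally spaced at 120° intervals
H1 = 229°
H2 = (229 + 120) mod 360 = 349°
H3 = (229 + 240) mod 360 = 109°
Triadic = 229°, 349°, 109°


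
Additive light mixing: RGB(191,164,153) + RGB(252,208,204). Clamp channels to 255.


Additive: each channel = min(255, C₁+C₂)
R: 191+252 = 443 → 255
G: 164+208 = 372 → 255
B: 153+204 = 357 → 255
= RGB(255, 255, 255)


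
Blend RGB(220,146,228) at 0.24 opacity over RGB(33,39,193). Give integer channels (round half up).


C = α×F + (1-α)×B, with 1-α = 0.76
R: 0.24×220 + 0.76×33 = 52.80 + 25.08 = 77.88 → 78
G: 0.24×146 + 0.76×39 = 35.04 + 29.64 = 64.68 → 65
B: 0.24×228 + 0.76×193 = 54.72 + 146.68 = 201.40 → 201
= RGB(78, 65, 201)


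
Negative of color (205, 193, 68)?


Invert: (255-R, 255-G, 255-B)
R: 255-205 = 50
G: 255-193 = 62
B: 255-68 = 187
= RGB(50, 62, 187)


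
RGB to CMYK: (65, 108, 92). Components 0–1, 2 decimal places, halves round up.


R'=65/255≈0.2549, G'=108/255≈0.4235, B'=92/255≈0.3608
K = 1 - max(R',G',B') = 1 - 108/255 = 147/255 = 0.57647… → 0.58
(1-R'-K)/(1-K) simplifies to (max-R)/max with max = 108:
C = (108-65)/108 = 43/108 = 0.39814… → 0.40
M = (108-108)/108 = 0/108 = 0 → 0.00
Y = (108-92)/108 = 16/108 = 0.14814… → 0.15
= CMYK(0.40, 0.00, 0.15, 0.58)


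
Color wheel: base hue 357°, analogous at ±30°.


Base hue: 357°
Left analog: (357 - 30) mod 360 = 327°
Right analog: (357 + 30) mod 360 = 27°
Analogous hues = 327° and 27°


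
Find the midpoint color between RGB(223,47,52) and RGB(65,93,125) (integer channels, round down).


Midpoint: each channel = ⌊(C₁+C₂)/2⌋
R: ⌊(223+65)/2⌋ = 144
G: ⌊(47+93)/2⌋ = 70
B: ⌊(52+125)/2⌋ = 88
= RGB(144, 70, 88)


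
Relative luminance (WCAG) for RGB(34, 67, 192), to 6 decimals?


Linearize each channel (sRGB transfer function): c = v/255; c_lin = c/12.92 if c ≤ 0.04045, else ((c+0.055)/1.055)^2.4
  R: 34/255 ≈ 0.133333 > 0.04045 → ((0.133333+0.055)/1.055)^2.4 ≈ 0.015996
  G: 67/255 ≈ 0.262745 > 0.04045 → ((0.262745+0.055)/1.055)^2.4 ≈ 0.056128
  B: 192/255 ≈ 0.752941 > 0.04045 → ((0.752941+0.055)/1.055)^2.4 ≈ 0.527115
R_lin = 0.015996, G_lin = 0.056128, B_lin = 0.527115
L = 0.2126×R + 0.7152×G + 0.0722×B
L = 0.2126×0.015996 + 0.7152×0.056128 + 0.0722×0.527115
L ≈ 0.081602


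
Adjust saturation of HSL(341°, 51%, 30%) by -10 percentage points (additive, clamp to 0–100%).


Original S = 51%
Adjustment = -10 percentage points
New S = 51 + (-10) = 41
Clamp to [0, 100] → 41
= HSL(341°, 41%, 30%)


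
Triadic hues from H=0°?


Triadic: equally spaced at 120° intervals
H1 = 0°
H2 = (0 + 120) mod 360 = 120°
H3 = (0 + 240) mod 360 = 240°
Triadic = 0°, 120°, 240°


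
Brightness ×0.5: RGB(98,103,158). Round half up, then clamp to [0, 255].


Multiply each channel by 0.5, round half up, clamp to [0, 255]
R: 98×0.5 = 49
G: 103×0.5 = 51.5 → round → 52
B: 158×0.5 = 79
= RGB(49, 52, 79)


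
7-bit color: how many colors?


Colors = 2^bits = 2^7
= 128 colors


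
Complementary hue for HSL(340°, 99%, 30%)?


Complement = opposite side of color wheel = hue + 180°
H' = (340 + 180) mod 360 = 160°
S and L unchanged.
= HSL(160°, 99%, 30%)


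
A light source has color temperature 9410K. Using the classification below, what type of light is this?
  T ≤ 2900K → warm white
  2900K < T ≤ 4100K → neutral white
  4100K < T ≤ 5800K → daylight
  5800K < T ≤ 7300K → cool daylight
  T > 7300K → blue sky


Temperature: 9410K
9410K > 7300K → blue sky
Classification: blue sky


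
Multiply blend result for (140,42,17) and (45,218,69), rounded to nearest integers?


Multiply: C = A×B/255, rounded to nearest integer
R: 140×45/255 = 6300/255 ≈ 24.706 → 25
G: 42×218/255 = 9156/255 ≈ 35.906 → 36
B: 17×69/255 = 1173/255 ≈ 4.600 → 5
= RGB(25, 36, 5)


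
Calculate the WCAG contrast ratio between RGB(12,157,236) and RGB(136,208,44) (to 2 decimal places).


Linearize each sRGB channel c=v/255: c/12.92 if c ≤ 0.04045 else ((c+0.055)/1.055)^2.4
L = 0.2126×R_lin + 0.7152×G_lin + 0.0722×B_lin
Color 1 (12,157,236):
  R=12: 12/255≈0.0471 > 0.04045 → ((0.0471+0.055)/1.055)^2.4 ≈ 0.00368
  G=157: 157/255≈0.6157 > 0.04045 → ((0.6157+0.055)/1.055)^2.4 ≈ 0.33716
  B=236: 236/255≈0.9255 > 0.04045 → ((0.9255+0.055)/1.055)^2.4 ≈ 0.83880
  L1 = 0.2126×0.00368 + 0.7152×0.33716 + 0.0722×0.83880 ≈ 0.30248
Color 2 (136,208,44):
  R=136: 136/255≈0.5333 > 0.04045 → ((0.5333+0.055)/1.055)^2.4 ≈ 0.24620
  G=208: 208/255≈0.8157 > 0.04045 → ((0.8157+0.055)/1.055)^2.4 ≈ 0.63076
  B=44: 44/255≈0.1725 > 0.04045 → ((0.1725+0.055)/1.055)^2.4 ≈ 0.02519
  L2 = 0.2126×0.24620 + 0.7152×0.63076 + 0.0722×0.02519 ≈ 0.50528
Lighter = 0.50528, Darker = 0.30248
Ratio = (L_lighter + 0.05) / (L_darker + 0.05)
Ratio = (0.50528 + 0.05) / (0.30248 + 0.05) = 0.55528 / 0.35248 ≈ 1.5753
Ratio ≈ 1.58:1


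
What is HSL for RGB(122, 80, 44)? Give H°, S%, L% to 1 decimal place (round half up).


Normalize: R'=122/255≈0.4784, G'=80/255≈0.3137, B'=44/255≈0.1725
Max=122/255, Min=44/255, Δ=Max-Min=78/255
L = (Max+Min)/2 = (122+44)/510 = 166/510 = 0.32549… → L = 32.5%
L ≤ 0.5 → S = Δ/(Max+Min) = 78/(122+44) = 78/166 = 0.46987… → S = 47.0%
(the 1/255 factors cancel in S and H, so raw channel differences can be used)
Max is R' → H = 60 × (((G-B)/Δ) mod 6) = 60 × (((80-44)/78) mod 6)
  36/78 = 0.4615…
  H = 60 × 0.4615… = 27.692…° → H = 27.7°
= HSL(27.7°, 47.0%, 32.5%)


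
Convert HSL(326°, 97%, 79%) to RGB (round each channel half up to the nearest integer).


H=326°, S=0.97, L=0.79
C = (1-|2L-1|)×S = (1-|0.58|)×0.97 = 0.4074
H' = H/60 = 326/60 ≈ 5.4333; X = C×(1-|H' mod 2 - 1|) = 0.23086
m = L - C/2 = 0.79 - 0.2037 = 0.5863
Sector ⌊H'⌋ = 5 → (R',G',B') = (0.4074, 0.0, 0.23086)
RGB = ((R'+m)×255, (G'+m)×255, (B'+m)×255) = (253.3935, 149.5065, 208.3758)
Round half up → RGB(253, 150, 208)


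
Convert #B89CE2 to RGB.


B8 → 184 (R)
9C → 156 (G)
E2 → 226 (B)
= RGB(184, 156, 226)


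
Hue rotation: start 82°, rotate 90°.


New hue = (H + rotation) mod 360
New hue = (82 + 90) mod 360
= 172 mod 360
= 172°


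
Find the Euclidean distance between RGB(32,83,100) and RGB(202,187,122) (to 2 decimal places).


d = √[(R₁-R₂)² + (G₁-G₂)² + (B₁-B₂)²]
d = √[(32-202)² + (83-187)² + (100-122)²]
d = √[28900 + 10816 + 484]
d = √40200
d ≈ 200.50


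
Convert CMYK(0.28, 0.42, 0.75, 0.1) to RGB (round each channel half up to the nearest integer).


R = 255 × (1-C) × (1-K) = 255 × 0.72 × 0.90 = 165.24 → 165
G = 255 × (1-M) × (1-K) = 255 × 0.58 × 0.90 = 133.11 → 133
B = 255 × (1-Y) × (1-K) = 255 × 0.25 × 0.90 = 57.375 → 57
= RGB(165, 133, 57)


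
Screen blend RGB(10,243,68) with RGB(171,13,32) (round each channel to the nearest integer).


Screen: C = 255 - (255-A)×(255-B)/255, rounded to nearest integer
R: 255 - (255-10)×(255-171)/255 = 255 - 20580/255 ≈ 255 - 80.706 = 174.294 → 174
G: 255 - (255-243)×(255-13)/255 = 255 - 2904/255 ≈ 255 - 11.388 = 243.612 → 244
B: 255 - (255-68)×(255-32)/255 = 255 - 41701/255 ≈ 255 - 163.533 = 91.467 → 91
= RGB(174, 244, 91)


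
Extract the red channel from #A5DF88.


Color: #A5DF88
R = A5 = 165
G = DF = 223
B = 88 = 136
Red = 165


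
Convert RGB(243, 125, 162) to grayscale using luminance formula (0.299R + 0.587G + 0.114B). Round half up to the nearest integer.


Gray = 0.299×R + 0.587×G + 0.114×B
Gray = 0.299×243 + 0.587×125 + 0.114×162
Gray = 72.657 + 73.375 + 18.468
Gray = 164.500 → round half up → 165
Gray = 165


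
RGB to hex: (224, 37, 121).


R = 224 → E0 (hex)
G = 37 → 25 (hex)
B = 121 → 79 (hex)
Hex = #E02579


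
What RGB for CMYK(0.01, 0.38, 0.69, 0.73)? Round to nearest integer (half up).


R = 255 × (1-C) × (1-K) = 255 × 0.99 × 0.27 = 68.1615 → 68
G = 255 × (1-M) × (1-K) = 255 × 0.62 × 0.27 = 42.687 → 43
B = 255 × (1-Y) × (1-K) = 255 × 0.31 × 0.27 = 21.3435 → 21
= RGB(68, 43, 21)


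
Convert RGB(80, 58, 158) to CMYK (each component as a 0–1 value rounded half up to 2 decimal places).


R'=80/255≈0.3137, G'=58/255≈0.2275, B'=158/255≈0.6196
K = 1 - max(R',G',B') = 1 - 158/255 = 97/255 = 0.38039… → 0.38
(1-R'-K)/(1-K) simplifies to (max-R)/max with max = 158:
C = (158-80)/158 = 78/158 = 0.49367… → 0.49
M = (158-58)/158 = 100/158 = 0.63291… → 0.63
Y = (158-158)/158 = 0/158 = 0 → 0.00
= CMYK(0.49, 0.63, 0.00, 0.38)


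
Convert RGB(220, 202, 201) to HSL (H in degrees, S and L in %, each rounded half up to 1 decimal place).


Normalize: R'=220/255≈0.8627, G'=202/255≈0.7922, B'=201/255≈0.7882
Max=220/255, Min=201/255, Δ=Max-Min=19/255
L = (Max+Min)/2 = (220+201)/510 = 421/510 = 0.82549… → L = 82.5%
L > 0.5 → S = Δ/(2-Max-Min) = 19/(510-220-201) = 19/89 = 0.21348… → S = 21.3%
(the 1/255 factors cancel in S and H, so raw channel differences can be used)
Max is R' → H = 60 × (((G-B)/Δ) mod 6) = 60 × (((202-201)/19) mod 6)
  1/19 = 0.0526…
  H = 60 × 0.0526… = 3.157…° → H = 3.2°
= HSL(3.2°, 21.3%, 82.5%)


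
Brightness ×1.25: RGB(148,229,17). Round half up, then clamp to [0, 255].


Multiply each channel by 1.25, round half up, clamp to [0, 255]
R: 148×1.25 = 185
G: 229×1.25 = 286.25 → round → 286 → clamp → 255
B: 17×1.25 = 21.25 → round → 21
= RGB(185, 255, 21)


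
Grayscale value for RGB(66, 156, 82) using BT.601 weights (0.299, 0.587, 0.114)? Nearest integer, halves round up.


Gray = 0.299×R + 0.587×G + 0.114×B
Gray = 0.299×66 + 0.587×156 + 0.114×82
Gray = 19.734 + 91.572 + 9.348
Gray = 120.654 → round half up → 121
Gray = 121


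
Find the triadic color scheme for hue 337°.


Triadic: equally spaced at 120° intervals
H1 = 337°
H2 = (337 + 120) mod 360 = 97°
H3 = (337 + 240) mod 360 = 217°
Triadic = 337°, 97°, 217°


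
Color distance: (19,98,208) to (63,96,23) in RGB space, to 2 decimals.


d = √[(R₁-R₂)² + (G₁-G₂)² + (B₁-B₂)²]
d = √[(19-63)² + (98-96)² + (208-23)²]
d = √[1936 + 4 + 34225]
d = √36165
d ≈ 190.17


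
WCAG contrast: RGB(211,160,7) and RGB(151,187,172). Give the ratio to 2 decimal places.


Linearize each sRGB channel c=v/255: c/12.92 if c ≤ 0.04045 else ((c+0.055)/1.055)^2.4
L = 0.2126×R_lin + 0.7152×G_lin + 0.0722×B_lin
Color 1 (211,160,7):
  R=211: 211/255≈0.8275 > 0.04045 → ((0.8275+0.055)/1.055)^2.4 ≈ 0.65141
  G=160: 160/255≈0.6275 > 0.04045 → ((0.6275+0.055)/1.055)^2.4 ≈ 0.35153
  B=7: 7/255≈0.0275 ≤ 0.04045 → 0.0275/12.92 ≈ 0.00212
  L1 = 0.2126×0.65141 + 0.7152×0.35153 + 0.0722×0.00212 ≈ 0.39006
Color 2 (151,187,172):
  R=151: 151/255≈0.5922 > 0.04045 → ((0.5922+0.055)/1.055)^2.4 ≈ 0.30947
  G=187: 187/255≈0.7333 > 0.04045 → ((0.7333+0.055)/1.055)^2.4 ≈ 0.49693
  B=172: 172/255≈0.6745 > 0.04045 → ((0.6745+0.055)/1.055)^2.4 ≈ 0.41254
  L2 = 0.2126×0.30947 + 0.7152×0.49693 + 0.0722×0.41254 ≈ 0.45099
Lighter = 0.45099, Darker = 0.39006
Ratio = (L_lighter + 0.05) / (L_darker + 0.05)
Ratio = (0.45099 + 0.05) / (0.39006 + 0.05) = 0.50099 / 0.44006 ≈ 1.1385
Ratio ≈ 1.14:1
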